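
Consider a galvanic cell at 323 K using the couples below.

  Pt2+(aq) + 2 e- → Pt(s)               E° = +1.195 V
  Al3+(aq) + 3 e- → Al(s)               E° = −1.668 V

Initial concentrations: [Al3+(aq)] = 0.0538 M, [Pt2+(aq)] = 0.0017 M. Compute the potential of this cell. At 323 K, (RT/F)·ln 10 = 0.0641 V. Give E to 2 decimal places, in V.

+2.80 V

The Pt²⁺/Pt couple has the more positive E°, so it is the cathode; Al³⁺/Al is the anode.
The standard potential is +1.195 − (−1.668) = +2.863 V and the balanced reaction transfers n = 6 electrons.
Balancing gives 3 Pt2+(aq) + 2 Al(s) → 3 Pt(s) + 2 Al3+(aq); hence Q = [Al3+(aq)]^2 / [Pt2+(aq)]^3 = 5.89×10^5 (log Q = 5.770).
E = E° − (0.0641/n)·log Q = +2.863 − (0.0641/6)(5.770) = +2.80 V.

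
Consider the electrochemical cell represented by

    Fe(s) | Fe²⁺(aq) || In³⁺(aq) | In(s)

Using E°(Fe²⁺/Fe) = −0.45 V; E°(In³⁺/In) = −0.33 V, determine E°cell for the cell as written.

By convention the left-hand electrode in cell notation is the anode (oxidation) and the right-hand electrode is the cathode (reduction).
E°cell = E°(right) − E°(left) = −0.33 − (−0.45) = +0.12 V.

+0.12 V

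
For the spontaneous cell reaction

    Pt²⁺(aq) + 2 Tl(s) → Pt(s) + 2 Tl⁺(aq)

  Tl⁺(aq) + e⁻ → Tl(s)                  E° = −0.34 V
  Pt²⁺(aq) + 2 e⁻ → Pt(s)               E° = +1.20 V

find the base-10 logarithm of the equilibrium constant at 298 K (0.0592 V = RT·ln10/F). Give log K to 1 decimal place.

log K = 52.0

The Pt²⁺/Pt couple is reduced (cathode); E°cell = +1.20 − (−0.34) = +1.54 V with n = 2.
At equilibrium E = 0, so log K = nE°cell / 0.0592 = (2)(+1.54) / 0.0592 = 52.0.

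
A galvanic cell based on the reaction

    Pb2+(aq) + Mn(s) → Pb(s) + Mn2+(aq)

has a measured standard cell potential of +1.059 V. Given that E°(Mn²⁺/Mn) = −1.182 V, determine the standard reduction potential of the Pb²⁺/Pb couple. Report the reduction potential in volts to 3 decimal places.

−0.123 V

In the reaction as written the Pb²⁺/Pb couple is reduced (cathode) and Mn²⁺/Mn is oxidized (anode), so E°cell = E°(Pb²⁺/Pb) − E°(Mn²⁺/Mn).
E°(Pb²⁺/Pb) = E°cell + E°(anode) = +1.059 + (−1.182) = −0.123 V.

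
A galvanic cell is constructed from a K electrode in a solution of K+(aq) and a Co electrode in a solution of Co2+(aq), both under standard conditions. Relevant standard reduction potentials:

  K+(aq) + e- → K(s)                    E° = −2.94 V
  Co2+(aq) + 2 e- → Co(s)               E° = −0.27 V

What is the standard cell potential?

+2.67 V

Of the two couples in this cell, the one with the more positive reduction potential is reduced at the cathode: here that is Co²⁺/Co (−0.27 V); K⁺/K (−2.94 V) is the anode.
E°cell = E°(cathode) − E°(anode) = −0.27 − (−2.94) = +2.67 V.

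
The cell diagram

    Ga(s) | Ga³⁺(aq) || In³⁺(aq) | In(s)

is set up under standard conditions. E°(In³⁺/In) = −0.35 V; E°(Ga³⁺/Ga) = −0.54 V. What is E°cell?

By convention the left-hand electrode in cell notation is the anode (oxidation) and the right-hand electrode is the cathode (reduction).
E°cell = E°(right) − E°(left) = −0.35 − (−0.54) = +0.19 V.

+0.19 V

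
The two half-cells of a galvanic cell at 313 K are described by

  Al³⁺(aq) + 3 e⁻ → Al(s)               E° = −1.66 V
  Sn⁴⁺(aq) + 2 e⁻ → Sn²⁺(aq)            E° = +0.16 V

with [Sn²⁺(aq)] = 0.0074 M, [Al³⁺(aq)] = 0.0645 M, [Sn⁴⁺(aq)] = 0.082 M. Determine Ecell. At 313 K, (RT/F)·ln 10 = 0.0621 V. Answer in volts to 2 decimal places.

Since E°(Sn⁴⁺/Sn²⁺) > E°(Al³⁺/Al), Sn⁴⁺/Sn²⁺ serves as the cathode.
E°cell = +0.16 − (−1.66) = +1.82 V, with n = 6 electrons transferred.
The balanced reaction is 3 Sn⁴⁺(aq) + 2 Al(s) → 3 Sn²⁺(aq) + 2 Al³⁺(aq), so Q = ([Sn²⁺(aq)]^3·[Al³⁺(aq)]^2) / [Sn⁴⁺(aq)]^3 = 3.06×10^−6 and log Q = −5.515.
Applying E = E° − (RT ln10/nF)·log Q gives +1.82 − (0.0621/6)(−5.515) = +1.88 V.

+1.88 V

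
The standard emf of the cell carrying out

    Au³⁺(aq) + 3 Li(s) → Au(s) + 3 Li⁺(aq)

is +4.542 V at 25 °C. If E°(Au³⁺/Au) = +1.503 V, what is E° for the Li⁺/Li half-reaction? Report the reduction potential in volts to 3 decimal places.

−3.039 V

In the reaction as written the Au³⁺/Au couple is reduced (cathode) and Li⁺/Li is oxidized (anode), so E°cell = E°(Au³⁺/Au) − E°(Li⁺/Li).
E°(Li⁺/Li) = E°(cathode) − E°cell = +1.503 − (+4.542) = −3.039 V.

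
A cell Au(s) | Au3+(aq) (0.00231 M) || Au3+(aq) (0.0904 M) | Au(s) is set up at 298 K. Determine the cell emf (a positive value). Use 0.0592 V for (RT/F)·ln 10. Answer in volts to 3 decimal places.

0.031 V

For a concentration cell E°cell = 0, since both electrodes use the same couple.
The compartment with the higher Au3+(aq) concentration (0.0904 M) acts as the cathode; ions are reduced there and produced at the dilute (0.00231 M) anode.
With n = 3, Ecell = −(0.0592/3)·log([dilute]/[conc]) = −(0.0592/3)·log(0.00231/0.0904) = +0.031 V.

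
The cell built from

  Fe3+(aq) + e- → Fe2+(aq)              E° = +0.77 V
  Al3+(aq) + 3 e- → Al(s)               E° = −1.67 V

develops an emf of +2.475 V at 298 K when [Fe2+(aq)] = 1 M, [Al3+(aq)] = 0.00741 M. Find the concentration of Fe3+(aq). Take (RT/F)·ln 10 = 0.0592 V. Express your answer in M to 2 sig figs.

Fe³⁺/Fe²⁺ is the cathode (higher E°); E°cell = +0.77 − (−1.67) = +2.44 V with n = 3.
Rearranging E = E° − (0.0592/n)·log Q gives log Q = 3(+2.44 − (+2.475))/0.0592 = −1.774.
For 3 Fe3+(aq) + Al(s) → 3 Fe2+(aq) + Al3+(aq), the reaction quotient is Q = ([Fe2+(aq)]^3·[Al3+(aq)]) / [Fe3+(aq)]^3.
Isolating [Fe3+(aq)] in Q = 10^{−1.774} yields log [Fe3+(aq)] = −0.119, i.e. 0.76 M.

0.76 M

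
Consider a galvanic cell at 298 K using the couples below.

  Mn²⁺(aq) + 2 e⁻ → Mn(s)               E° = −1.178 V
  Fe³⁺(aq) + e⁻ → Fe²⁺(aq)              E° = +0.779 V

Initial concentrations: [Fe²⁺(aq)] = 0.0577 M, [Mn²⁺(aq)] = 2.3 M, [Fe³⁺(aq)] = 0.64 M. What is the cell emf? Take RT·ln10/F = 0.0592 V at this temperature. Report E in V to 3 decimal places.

Fe³⁺/Fe²⁺ is reduced (cathode, E° = +0.779 V) and Mn²⁺/Mn is oxidized (anode).
E°cell = E°cat − E°an = +0.779 − (−1.178) = +1.957 V; n = 2.
For the overall reaction 2 Fe³⁺(aq) + Mn(s) → 2 Fe²⁺(aq) + Mn²⁺(aq), Q = ([Fe²⁺(aq)]^2·[Mn²⁺(aq)]) / [Fe³⁺(aq)]^2 = 0.0187, giving log Q = −1.728.
E = E° − (0.0592/n)·log Q = +1.957 − (0.0592/2)(−1.728) = +2.008 V.

+2.008 V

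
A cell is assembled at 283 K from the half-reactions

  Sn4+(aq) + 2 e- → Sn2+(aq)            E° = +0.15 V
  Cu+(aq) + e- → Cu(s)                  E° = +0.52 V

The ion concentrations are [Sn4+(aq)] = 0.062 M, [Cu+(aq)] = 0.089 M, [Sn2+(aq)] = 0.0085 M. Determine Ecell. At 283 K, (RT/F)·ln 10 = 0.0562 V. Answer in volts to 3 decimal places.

Cu⁺/Cu is reduced (cathode, E° = +0.52 V) and Sn⁴⁺/Sn²⁺ is oxidized (anode).
E°cell = +0.52 − (+0.15) = +0.37 V, with n = 2 electrons transferred.
The balanced reaction is 2 Cu+(aq) + Sn2+(aq) → 2 Cu(s) + Sn4+(aq), so Q = [Sn4+(aq)] / ([Cu+(aq)]^2·[Sn2+(aq)]) = 921 and log Q = 2.964.
E = E° − (0.0562/n)·log Q = +0.37 − (0.0562/2)(2.964) = +0.287 V.

+0.287 V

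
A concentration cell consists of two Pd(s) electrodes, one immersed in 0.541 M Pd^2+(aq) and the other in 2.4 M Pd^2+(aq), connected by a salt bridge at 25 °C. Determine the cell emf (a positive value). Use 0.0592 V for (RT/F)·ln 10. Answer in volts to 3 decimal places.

0.019 V

For a concentration cell E°cell = 0, since both electrodes use the same couple.
The compartment with the higher Pd^2+(aq) concentration (2.4 M) acts as the cathode; ions are reduced there and produced at the dilute (0.541 M) anode.
With n = 2, Ecell = −(0.0592/2)·log([dilute]/[conc]) = −(0.0592/2)·log(0.541/2.4) = +0.019 V.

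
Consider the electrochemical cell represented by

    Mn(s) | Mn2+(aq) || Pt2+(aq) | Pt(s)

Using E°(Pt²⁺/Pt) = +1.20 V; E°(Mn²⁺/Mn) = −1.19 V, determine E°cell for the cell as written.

+2.39 V

By convention the left-hand electrode in cell notation is the anode (oxidation) and the right-hand electrode is the cathode (reduction).
E°cell = E°(right) − E°(left) = +1.20 − (−1.19) = +2.39 V.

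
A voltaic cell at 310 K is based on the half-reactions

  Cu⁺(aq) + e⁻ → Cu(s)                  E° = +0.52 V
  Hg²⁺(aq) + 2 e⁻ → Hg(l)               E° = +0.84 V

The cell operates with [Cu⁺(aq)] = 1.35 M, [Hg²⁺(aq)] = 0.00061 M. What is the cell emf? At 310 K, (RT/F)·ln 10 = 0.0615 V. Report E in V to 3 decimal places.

+0.213 V

The Hg²⁺/Hg couple has the more positive E°, so it is the cathode; Cu⁺/Cu is the anode.
The standard potential is +0.84 − (+0.52) = +0.32 V and the balanced reaction transfers n = 2 electrons.
The balanced reaction is Hg²⁺(aq) + 2 Cu(s) → Hg(l) + 2 Cu⁺(aq), so Q = [Cu⁺(aq)]^2 / [Hg²⁺(aq)] = 2.99×10^3 and log Q = 3.475.
Applying E = E° − (RT ln10/nF)·log Q gives +0.32 − (0.0615/2)(3.475) = +0.213 V.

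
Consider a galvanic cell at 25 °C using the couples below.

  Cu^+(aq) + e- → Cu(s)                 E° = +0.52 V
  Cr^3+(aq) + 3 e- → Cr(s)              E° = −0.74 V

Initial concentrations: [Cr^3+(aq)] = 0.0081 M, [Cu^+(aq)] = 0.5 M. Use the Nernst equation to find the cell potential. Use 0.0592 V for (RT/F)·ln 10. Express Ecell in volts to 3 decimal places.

Since E°(Cu⁺/Cu) > E°(Cr³⁺/Cr), Cu⁺/Cu serves as the cathode.
E°cell = E°cat − E°an = +0.52 − (−0.74) = +1.26 V; n = 3.
Balancing gives 3 Cu^+(aq) + Cr(s) → 3 Cu(s) + Cr^3+(aq); hence Q = [Cr^3+(aq)] / [Cu^+(aq)]^3 = 0.0648 (log Q = −1.188).
By the Nernst equation, E = +1.26 − (0.0592/3)·(−1.188) = +1.283 V.

+1.283 V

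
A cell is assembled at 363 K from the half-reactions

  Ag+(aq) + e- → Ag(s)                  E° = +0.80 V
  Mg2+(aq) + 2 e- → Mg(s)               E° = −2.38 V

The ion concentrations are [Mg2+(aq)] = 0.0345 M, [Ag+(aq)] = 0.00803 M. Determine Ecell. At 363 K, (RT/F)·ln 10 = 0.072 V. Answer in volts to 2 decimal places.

+3.08 V

Since E°(Ag⁺/Ag) > E°(Mg²⁺/Mg), Ag⁺/Ag serves as the cathode.
E°cell = E°cat − E°an = +0.80 − (−2.38) = +3.18 V; n = 2.
The balanced reaction is 2 Ag+(aq) + Mg(s) → 2 Ag(s) + Mg2+(aq), so Q = [Mg2+(aq)] / [Ag+(aq)]^2 = 535 and log Q = 2.728.
By the Nernst equation, E = +3.18 − (0.072/2)·(2.728) = +3.08 V.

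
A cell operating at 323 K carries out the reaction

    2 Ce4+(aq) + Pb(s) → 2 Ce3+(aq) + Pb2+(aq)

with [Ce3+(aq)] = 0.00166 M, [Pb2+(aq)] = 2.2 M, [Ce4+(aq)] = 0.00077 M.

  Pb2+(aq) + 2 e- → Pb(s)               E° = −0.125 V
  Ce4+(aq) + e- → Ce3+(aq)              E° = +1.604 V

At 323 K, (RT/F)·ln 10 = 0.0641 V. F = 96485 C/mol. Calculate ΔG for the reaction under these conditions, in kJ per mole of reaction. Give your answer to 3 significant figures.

−327 kJ/mol

With Ce⁴⁺/Ce³⁺ reduced at the cathode, E°cell = +1.604 − (−0.125) = +1.729 V and n = 2.
Q = ([Ce3+(aq)]^2·[Pb2+(aq)]) / [Ce4+(aq)]^2 = 10.2, so log Q = 1.010 and E = +1.729 − (0.0641/2)(1.010) = +1.6966 V.
ΔG = −nFE = −(2)(96485)(+1.6966) J/mol = −327 kJ/mol.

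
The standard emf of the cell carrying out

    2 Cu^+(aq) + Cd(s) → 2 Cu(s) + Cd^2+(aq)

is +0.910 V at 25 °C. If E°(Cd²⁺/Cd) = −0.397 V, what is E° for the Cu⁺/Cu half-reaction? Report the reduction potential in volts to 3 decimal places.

In the reaction as written the Cu⁺/Cu couple is reduced (cathode) and Cd²⁺/Cd is oxidized (anode), so E°cell = E°(Cu⁺/Cu) − E°(Cd²⁺/Cd).
E°(Cu⁺/Cu) = E°cell + E°(anode) = +0.910 + (−0.397) = +0.513 V.

+0.513 V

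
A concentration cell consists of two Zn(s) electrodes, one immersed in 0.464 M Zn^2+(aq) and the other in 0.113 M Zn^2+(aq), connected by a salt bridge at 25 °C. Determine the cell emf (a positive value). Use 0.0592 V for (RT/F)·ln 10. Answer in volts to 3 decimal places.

For a concentration cell E°cell = 0, since both electrodes use the same couple.
The compartment with the higher Zn^2+(aq) concentration (0.464 M) acts as the cathode; ions are reduced there and produced at the dilute (0.113 M) anode.
With n = 2, Ecell = −(0.0592/2)·log([dilute]/[conc]) = −(0.0592/2)·log(0.113/0.464) = +0.018 V.

0.018 V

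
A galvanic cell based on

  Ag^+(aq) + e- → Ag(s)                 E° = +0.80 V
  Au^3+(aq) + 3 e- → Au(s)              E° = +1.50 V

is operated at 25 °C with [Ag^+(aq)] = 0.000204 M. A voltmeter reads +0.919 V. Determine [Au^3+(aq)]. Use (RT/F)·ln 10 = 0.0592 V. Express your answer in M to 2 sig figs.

1.1 M

With Au³⁺/Au at the cathode and Ag⁺/Ag at the anode, E°cell = +1.50 − (+0.80) = +0.70 V (n = 3).
Since E = E° − (0.0592/n)·log Q, log Q = n(E° − E)/0.0592 = −11.098.
For Au^3+(aq) + 3 Ag(s) → Au(s) + 3 Ag^+(aq), the reaction quotient is Q = [Ag^+(aq)]^3 / [Au^3+(aq)].
Isolating [Au^3+(aq)] in Q = 10^{−11.098} yields log [Au^3+(aq)] = 0.027, i.e. 1.1 M.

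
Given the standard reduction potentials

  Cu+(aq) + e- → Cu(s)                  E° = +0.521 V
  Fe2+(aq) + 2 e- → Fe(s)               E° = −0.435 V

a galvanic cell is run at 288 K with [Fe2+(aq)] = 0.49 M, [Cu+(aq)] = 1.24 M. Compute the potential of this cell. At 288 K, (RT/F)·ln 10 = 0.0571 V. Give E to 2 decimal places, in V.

Since E°(Cu⁺/Cu) > E°(Fe²⁺/Fe), Cu⁺/Cu serves as the cathode.
E°cell = E°cat − E°an = +0.521 − (−0.435) = +0.956 V; n = 2.
For the overall reaction 2 Cu+(aq) + Fe(s) → 2 Cu(s) + Fe2+(aq), Q = [Fe2+(aq)] / [Cu+(aq)]^2 = 0.319, giving log Q = −0.497.
Applying E = E° − (RT ln10/nF)·log Q gives +0.956 − (0.0571/2)(−0.497) = +0.97 V.

+0.97 V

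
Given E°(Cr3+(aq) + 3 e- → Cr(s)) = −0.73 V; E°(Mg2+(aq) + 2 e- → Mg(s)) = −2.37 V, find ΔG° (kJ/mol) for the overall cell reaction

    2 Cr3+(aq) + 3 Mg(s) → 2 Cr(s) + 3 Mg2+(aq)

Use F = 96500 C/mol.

−950 kJ/mol

In the reaction as written Cr3+(aq) is reduced, so the Cr³⁺/Cr couple is the cathode and Mg²⁺/Mg is the anode.
E°cell = −0.73 − (−2.37) = +1.64 V; balancing electrons gives n = 6.
ΔG° = −nFE°cell = −(6)(96500)(+1.64) J/mol = −950 kJ/mol.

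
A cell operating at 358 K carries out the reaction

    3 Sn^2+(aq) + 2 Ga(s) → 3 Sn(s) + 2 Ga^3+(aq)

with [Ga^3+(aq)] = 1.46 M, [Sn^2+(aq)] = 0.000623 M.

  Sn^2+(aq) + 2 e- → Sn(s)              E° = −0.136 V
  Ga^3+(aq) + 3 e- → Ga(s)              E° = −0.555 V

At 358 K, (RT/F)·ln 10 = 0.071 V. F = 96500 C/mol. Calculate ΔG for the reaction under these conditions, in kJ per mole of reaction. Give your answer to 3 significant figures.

−174 kJ/mol

With Sn²⁺/Sn reduced at the cathode, E°cell = −0.136 − (−0.555) = +0.419 V and n = 6.
Here Q = [Ga^3+(aq)]^2 / [Sn^2+(aq)]^3 = 8.82×10^9 (log Q = 9.945), giving E = +0.419 − (0.071/6)·(9.945) = +0.3013 V.
ΔG = −nFE = −(6)(96500)(+0.3013) J/mol = −174 kJ/mol.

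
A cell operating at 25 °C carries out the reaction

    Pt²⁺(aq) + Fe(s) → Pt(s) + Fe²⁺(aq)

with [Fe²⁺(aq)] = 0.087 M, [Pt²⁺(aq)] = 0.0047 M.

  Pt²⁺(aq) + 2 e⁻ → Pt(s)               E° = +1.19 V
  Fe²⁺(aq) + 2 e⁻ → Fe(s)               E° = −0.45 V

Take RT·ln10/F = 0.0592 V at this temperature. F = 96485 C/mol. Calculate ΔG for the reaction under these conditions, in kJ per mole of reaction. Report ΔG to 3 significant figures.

The standard cell potential is +1.19 − (−0.45) = +1.64 V, with n = 2 electrons in the balanced equation.
The reaction quotient is [Fe²⁺(aq)] / [Pt²⁺(aq)] = 18.5; by Nernst, E = +1.64 − (0.0592/2)(1.267) = +1.6025 V.
ΔG = −nFE = −(2)(96485)(+1.6025) J/mol = −309 kJ/mol.

−309 kJ/mol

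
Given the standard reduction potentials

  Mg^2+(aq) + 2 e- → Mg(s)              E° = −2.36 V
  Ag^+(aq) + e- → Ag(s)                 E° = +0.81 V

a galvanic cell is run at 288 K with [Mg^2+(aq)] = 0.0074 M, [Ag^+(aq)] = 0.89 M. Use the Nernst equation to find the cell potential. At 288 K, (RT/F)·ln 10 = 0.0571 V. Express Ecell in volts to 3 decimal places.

+3.228 V

Ag⁺/Ag is reduced (cathode, E° = +0.81 V) and Mg²⁺/Mg is oxidized (anode).
The standard potential is +0.81 − (−2.36) = +3.17 V and the balanced reaction transfers n = 2 electrons.
Balancing gives 2 Ag^+(aq) + Mg(s) → 2 Ag(s) + Mg^2+(aq); hence Q = [Mg^2+(aq)] / [Ag^+(aq)]^2 = 0.00934 (log Q = −2.030).
By the Nernst equation, E = +3.17 − (0.0571/2)·(−2.030) = +3.228 V.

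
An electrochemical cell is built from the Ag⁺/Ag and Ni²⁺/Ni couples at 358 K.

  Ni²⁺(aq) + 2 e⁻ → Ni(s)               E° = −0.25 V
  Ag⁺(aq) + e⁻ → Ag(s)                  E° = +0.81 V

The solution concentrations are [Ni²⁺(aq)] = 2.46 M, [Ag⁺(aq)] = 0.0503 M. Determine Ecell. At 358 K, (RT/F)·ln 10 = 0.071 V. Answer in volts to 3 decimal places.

Since E°(Ag⁺/Ag) > E°(Ni²⁺/Ni), Ag⁺/Ag serves as the cathode.
The standard potential is +0.81 − (−0.25) = +1.06 V and the balanced reaction transfers n = 2 electrons.
For the overall reaction 2 Ag⁺(aq) + Ni(s) → 2 Ag(s) + Ni²⁺(aq), Q = [Ni²⁺(aq)] / [Ag⁺(aq)]^2 = 972, giving log Q = 2.988.
By the Nernst equation, E = +1.06 − (0.071/2)·(2.988) = +0.954 V.

+0.954 V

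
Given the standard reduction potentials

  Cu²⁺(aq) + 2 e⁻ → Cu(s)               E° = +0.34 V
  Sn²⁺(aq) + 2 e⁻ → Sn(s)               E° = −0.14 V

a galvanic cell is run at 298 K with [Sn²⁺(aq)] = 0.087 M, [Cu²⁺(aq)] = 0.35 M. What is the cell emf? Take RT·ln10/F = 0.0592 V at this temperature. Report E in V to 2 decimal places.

+0.50 V

The Cu²⁺/Cu couple has the more positive E°, so it is the cathode; Sn²⁺/Sn is the anode.
E°cell = +0.34 − (−0.14) = +0.48 V, with n = 2 electrons transferred.
For the overall reaction Cu²⁺(aq) + Sn(s) → Cu(s) + Sn²⁺(aq), Q = [Sn²⁺(aq)] / [Cu²⁺(aq)] = 0.249, giving log Q = −0.605.
By the Nernst equation, E = +0.48 − (0.0592/2)·(−0.605) = +0.50 V.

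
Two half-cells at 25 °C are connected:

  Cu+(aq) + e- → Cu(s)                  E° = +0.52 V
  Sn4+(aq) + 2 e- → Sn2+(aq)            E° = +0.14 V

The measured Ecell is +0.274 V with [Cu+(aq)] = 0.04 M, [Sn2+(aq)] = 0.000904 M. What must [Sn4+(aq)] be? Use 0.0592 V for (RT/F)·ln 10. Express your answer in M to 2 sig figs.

0.0055 M

With Cu⁺/Cu at the cathode and Sn⁴⁺/Sn²⁺ at the anode, E°cell = +0.52 − (+0.14) = +0.38 V (n = 2).
From the Nernst equation, log Q = n(E° − E)/0.0592 = 2·(+0.38 − (+0.274))/0.0592 = 3.581.
The balanced reaction is 2 Cu+(aq) + Sn2+(aq) → 2 Cu(s) + Sn4+(aq), so Q = [Sn4+(aq)] / ([Cu+(aq)]^2·[Sn2+(aq)]).
Solving for the unknown gives log [Sn4+(aq)] = −2.259, so [Sn4+(aq)] ≈ 0.0055 M.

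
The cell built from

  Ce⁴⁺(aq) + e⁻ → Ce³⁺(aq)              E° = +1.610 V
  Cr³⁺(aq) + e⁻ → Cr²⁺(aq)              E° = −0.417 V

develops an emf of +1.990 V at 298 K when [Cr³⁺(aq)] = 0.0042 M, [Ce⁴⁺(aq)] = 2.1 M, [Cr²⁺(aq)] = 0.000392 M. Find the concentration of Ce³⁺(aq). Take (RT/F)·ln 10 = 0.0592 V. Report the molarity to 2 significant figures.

0.83 M

Ce⁴⁺/Ce³⁺ is the cathode (higher E°); E°cell = +1.610 − (−0.417) = +2.027 V with n = 1.
From the Nernst equation, log Q = n(E° − E)/0.0592 = 1·(+2.027 − (+1.990))/0.0592 = 0.625.
For Ce⁴⁺(aq) + Cr²⁺(aq) → Ce³⁺(aq) + Cr³⁺(aq), the reaction quotient is Q = ([Ce³⁺(aq)]·[Cr³⁺(aq)]) / ([Ce⁴⁺(aq)]·[Cr²⁺(aq)]).
Substituting the known concentrations and solving, log [Ce³⁺(aq)] = −0.083 and [Ce³⁺(aq)] = 0.83 M.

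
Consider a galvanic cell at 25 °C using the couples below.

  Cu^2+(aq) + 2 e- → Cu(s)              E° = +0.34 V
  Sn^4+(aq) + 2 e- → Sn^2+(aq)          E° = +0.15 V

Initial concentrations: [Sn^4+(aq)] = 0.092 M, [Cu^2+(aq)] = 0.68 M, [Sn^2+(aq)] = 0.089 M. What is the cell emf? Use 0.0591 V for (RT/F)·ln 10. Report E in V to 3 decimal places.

+0.185 V

The Cu²⁺/Cu couple has the more positive E°, so it is the cathode; Sn⁴⁺/Sn²⁺ is the anode.
E°cell = +0.34 − (+0.15) = +0.19 V, with n = 2 electrons transferred.
For the overall reaction Cu^2+(aq) + Sn^2+(aq) → Cu(s) + Sn^4+(aq), Q = [Sn^4+(aq)] / ([Cu^2+(aq)]·[Sn^2+(aq)]) = 1.52, giving log Q = 0.182.
E = E° − (0.0591/n)·log Q = +0.19 − (0.0591/2)(0.182) = +0.185 V.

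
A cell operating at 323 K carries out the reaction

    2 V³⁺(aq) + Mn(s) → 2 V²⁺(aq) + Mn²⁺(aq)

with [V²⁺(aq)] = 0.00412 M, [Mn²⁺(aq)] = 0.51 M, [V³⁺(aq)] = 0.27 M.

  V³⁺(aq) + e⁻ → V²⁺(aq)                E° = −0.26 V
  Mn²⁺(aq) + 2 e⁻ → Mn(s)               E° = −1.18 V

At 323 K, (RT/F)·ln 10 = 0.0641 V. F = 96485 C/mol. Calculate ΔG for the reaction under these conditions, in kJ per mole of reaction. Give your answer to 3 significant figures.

−202 kJ/mol

With V³⁺/V²⁺ reduced at the cathode, E°cell = −0.26 − (−1.18) = +0.92 V and n = 2.
Here Q = ([V²⁺(aq)]^2·[Mn²⁺(aq)]) / [V³⁺(aq)]^2 = 0.000119 (log Q = −3.925), giving E = +0.92 − (0.0641/2)·(−3.925) = +1.0458 V.
ΔG = −nFE = −(2)(96485)(+1.0458) J/mol = −202 kJ/mol.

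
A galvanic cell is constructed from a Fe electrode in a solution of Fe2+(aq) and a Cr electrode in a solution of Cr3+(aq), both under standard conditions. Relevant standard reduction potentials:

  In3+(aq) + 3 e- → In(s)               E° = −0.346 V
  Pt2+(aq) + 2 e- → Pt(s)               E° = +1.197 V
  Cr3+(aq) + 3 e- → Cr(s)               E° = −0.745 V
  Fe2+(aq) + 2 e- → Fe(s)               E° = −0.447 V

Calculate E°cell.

Of the two couples in this cell, the one with the more positive reduction potential is reduced at the cathode: here that is Fe²⁺/Fe (−0.447 V); Cr³⁺/Cr (−0.745 V) is the anode.
E°cell = E°(cathode) − E°(anode) = −0.447 − (−0.745) = +0.298 V.

+0.298 V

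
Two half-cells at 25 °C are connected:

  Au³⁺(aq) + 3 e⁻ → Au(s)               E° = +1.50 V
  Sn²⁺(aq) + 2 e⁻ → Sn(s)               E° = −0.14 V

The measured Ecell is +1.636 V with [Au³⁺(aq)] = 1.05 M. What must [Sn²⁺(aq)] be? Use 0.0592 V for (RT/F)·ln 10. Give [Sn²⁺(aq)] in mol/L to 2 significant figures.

Au³⁺/Au is the cathode (higher E°); E°cell = +1.50 − (−0.14) = +1.64 V with n = 6.
From the Nernst equation, log Q = n(E° − E)/0.0592 = 6·(+1.64 − (+1.636))/0.0592 = 0.405.
For 2 Au³⁺(aq) + 3 Sn(s) → 2 Au(s) + 3 Sn²⁺(aq), the reaction quotient is Q = [Sn²⁺(aq)]^3 / [Au³⁺(aq)]^2.
Solving for the unknown gives log [Sn²⁺(aq)] = 0.149, so [Sn²⁺(aq)] ≈ 1.4 M.

1.4 M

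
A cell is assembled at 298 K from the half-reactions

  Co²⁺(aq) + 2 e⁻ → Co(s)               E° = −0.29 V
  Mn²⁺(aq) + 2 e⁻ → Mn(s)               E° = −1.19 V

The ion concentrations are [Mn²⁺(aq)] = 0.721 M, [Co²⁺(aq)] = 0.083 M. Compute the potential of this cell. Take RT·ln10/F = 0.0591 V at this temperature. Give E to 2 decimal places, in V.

+0.87 V

The Co²⁺/Co couple has the more positive E°, so it is the cathode; Mn²⁺/Mn is the anode.
E°cell = −0.29 − (−1.19) = +0.90 V, with n = 2 electrons transferred.
For the overall reaction Co²⁺(aq) + Mn(s) → Co(s) + Mn²⁺(aq), Q = [Mn²⁺(aq)] / [Co²⁺(aq)] = 8.69, giving log Q = 0.939.
Applying E = E° − (RT ln10/nF)·log Q gives +0.90 − (0.0591/2)(0.939) = +0.87 V.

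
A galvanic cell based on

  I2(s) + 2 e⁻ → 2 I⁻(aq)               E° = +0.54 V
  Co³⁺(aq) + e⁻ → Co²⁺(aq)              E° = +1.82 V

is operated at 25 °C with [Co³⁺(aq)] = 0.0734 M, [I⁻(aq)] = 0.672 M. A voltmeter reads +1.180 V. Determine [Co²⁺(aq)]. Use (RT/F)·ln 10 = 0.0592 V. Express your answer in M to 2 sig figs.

With Co³⁺/Co²⁺ at the cathode and I₂/I⁻ at the anode, E°cell = +1.82 − (+0.54) = +1.28 V (n = 2).
Since E = E° − (0.0592/n)·log Q, log Q = n(E° − E)/0.0592 = 3.378.
Balancing electrons gives 2 Co³⁺(aq) + 2 I⁻(aq) → 2 Co²⁺(aq) + I2(s); thus Q = [Co²⁺(aq)]^2 / ([Co³⁺(aq)]^2·[I⁻(aq)]^2).
Solving for the unknown gives log [Co²⁺(aq)] = 0.382, so [Co²⁺(aq)] ≈ 2.4 M.

2.4 M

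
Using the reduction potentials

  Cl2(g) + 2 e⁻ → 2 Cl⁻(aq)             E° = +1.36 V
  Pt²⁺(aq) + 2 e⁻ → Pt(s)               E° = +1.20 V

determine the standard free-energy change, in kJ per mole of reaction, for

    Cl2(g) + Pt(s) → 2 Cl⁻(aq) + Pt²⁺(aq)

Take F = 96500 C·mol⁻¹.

In the reaction as written Cl2(g) is reduced, so the Cl₂/Cl⁻ couple is the cathode and Pt²⁺/Pt is the anode.
E°cell = +1.36 − (+1.20) = +0.16 V; balancing electrons gives n = 2.
ΔG° = −nFE°cell = −(2)(96500)(+0.16) J/mol = −30.9 kJ/mol.

−30.9 kJ/mol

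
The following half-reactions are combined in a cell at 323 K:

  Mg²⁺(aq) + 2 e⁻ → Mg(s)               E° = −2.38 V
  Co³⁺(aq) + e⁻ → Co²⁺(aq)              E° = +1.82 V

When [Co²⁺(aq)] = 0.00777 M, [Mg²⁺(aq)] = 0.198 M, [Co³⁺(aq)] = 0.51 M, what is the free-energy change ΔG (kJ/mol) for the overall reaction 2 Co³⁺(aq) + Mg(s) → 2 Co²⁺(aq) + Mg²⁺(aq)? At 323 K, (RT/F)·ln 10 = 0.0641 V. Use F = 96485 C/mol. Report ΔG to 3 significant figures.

The standard cell potential is +1.82 − (−2.38) = +4.20 V, with n = 2 electrons in the balanced equation.
Q = ([Co²⁺(aq)]^2·[Mg²⁺(aq)]) / [Co³⁺(aq)]^2 = 4.6×10^−5, so log Q = −4.338 and E = +4.20 − (0.0641/2)(−4.338) = +4.3390 V.
Finally ΔG = −nFE = −(2)(96485 C/mol)(+4.3390 V) = −837 kJ/mol.

−837 kJ/mol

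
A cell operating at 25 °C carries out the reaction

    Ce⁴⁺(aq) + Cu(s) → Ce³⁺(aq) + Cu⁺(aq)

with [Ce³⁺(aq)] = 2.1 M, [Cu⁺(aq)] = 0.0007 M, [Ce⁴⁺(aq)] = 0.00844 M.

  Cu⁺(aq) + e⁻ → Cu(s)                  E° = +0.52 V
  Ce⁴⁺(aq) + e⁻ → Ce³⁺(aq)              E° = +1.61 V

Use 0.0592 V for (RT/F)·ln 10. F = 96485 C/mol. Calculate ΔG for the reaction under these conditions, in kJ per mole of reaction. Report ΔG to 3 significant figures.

−110 kJ/mol

E°cell = +1.61 − (+0.52) = +1.09 V; the balanced reaction transfers n = 1 electron.
Q = ([Ce³⁺(aq)]·[Cu⁺(aq)]) / [Ce⁴⁺(aq)] = 0.174, so log Q = −0.759 and E = +1.09 − (0.0592/1)(−0.759) = +1.1349 V.
Finally ΔG = −nFE = −(1)(96485 C/mol)(+1.1349 V) = −110 kJ/mol.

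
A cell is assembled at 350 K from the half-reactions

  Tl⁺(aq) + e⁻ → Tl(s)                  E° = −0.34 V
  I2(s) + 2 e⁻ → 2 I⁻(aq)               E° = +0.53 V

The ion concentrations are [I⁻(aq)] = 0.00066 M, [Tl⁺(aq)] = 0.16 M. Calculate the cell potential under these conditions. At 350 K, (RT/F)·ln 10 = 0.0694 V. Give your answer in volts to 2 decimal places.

I₂/I⁻ is reduced (cathode, E° = +0.53 V) and Tl⁺/Tl is oxidized (anode).
E°cell = E°cat − E°an = +0.53 − (−0.34) = +0.87 V; n = 2.
For the overall reaction I2(s) + 2 Tl(s) → 2 I⁻(aq) + 2 Tl⁺(aq), Q = [I⁻(aq)]^2·[Tl⁺(aq)]^2 = 1.12×10^−8, giving log Q = −7.953.
E = E° − (0.0694/n)·log Q = +0.87 − (0.0694/2)(−7.953) = +1.15 V.

+1.15 V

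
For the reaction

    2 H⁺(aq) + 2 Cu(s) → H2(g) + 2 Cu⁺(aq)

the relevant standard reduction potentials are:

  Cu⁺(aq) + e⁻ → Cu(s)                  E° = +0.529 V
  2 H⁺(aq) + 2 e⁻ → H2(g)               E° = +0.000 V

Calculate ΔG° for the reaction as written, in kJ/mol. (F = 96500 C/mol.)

In the reaction as written H⁺(aq) is reduced, so the 2H⁺/H₂ couple is the cathode and Cu⁺/Cu is the anode.
E°cell = +0.000 − (+0.529) = −0.529 V; balancing electrons gives n = 2.
ΔG° = −nFE°cell = −(2)(96500)(−0.529) J/mol = +102 kJ/mol.

+102 kJ/mol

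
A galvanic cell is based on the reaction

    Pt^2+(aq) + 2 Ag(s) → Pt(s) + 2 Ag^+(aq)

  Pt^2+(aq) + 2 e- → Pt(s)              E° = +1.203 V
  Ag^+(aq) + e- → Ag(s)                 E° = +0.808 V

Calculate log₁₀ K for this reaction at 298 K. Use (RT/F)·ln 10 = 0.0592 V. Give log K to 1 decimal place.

log K = 13.3

The Pt²⁺/Pt couple is reduced (cathode); E°cell = +1.203 − (+0.808) = +0.395 V with n = 2.
At equilibrium E = 0, so log K = nE°cell / 0.0592 = (2)(+0.395) / 0.0592 = 13.3.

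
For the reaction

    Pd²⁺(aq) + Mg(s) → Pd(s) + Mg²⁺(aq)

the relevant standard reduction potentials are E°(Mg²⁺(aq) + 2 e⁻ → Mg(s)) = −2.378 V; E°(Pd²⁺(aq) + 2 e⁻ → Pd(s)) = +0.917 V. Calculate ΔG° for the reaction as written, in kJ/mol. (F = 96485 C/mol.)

In the reaction as written Pd²⁺(aq) is reduced, so the Pd²⁺/Pd couple is the cathode and Mg²⁺/Mg is the anode.
E°cell = +0.917 − (−2.378) = +3.295 V; balancing electrons gives n = 2.
ΔG° = −nFE°cell = −(2)(96485)(+3.295) J/mol = −636 kJ/mol.

−636 kJ/mol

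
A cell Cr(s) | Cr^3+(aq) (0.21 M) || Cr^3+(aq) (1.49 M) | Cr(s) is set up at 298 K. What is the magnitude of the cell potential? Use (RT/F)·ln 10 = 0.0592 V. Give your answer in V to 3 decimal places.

For a concentration cell E°cell = 0, since both electrodes use the same couple.
The compartment with the higher Cr^3+(aq) concentration (1.49 M) acts as the cathode; ions are reduced there and produced at the dilute (0.21 M) anode.
With n = 3, Ecell = −(0.0592/3)·log([dilute]/[conc]) = −(0.0592/3)·log(0.21/1.49) = +0.017 V.

0.017 V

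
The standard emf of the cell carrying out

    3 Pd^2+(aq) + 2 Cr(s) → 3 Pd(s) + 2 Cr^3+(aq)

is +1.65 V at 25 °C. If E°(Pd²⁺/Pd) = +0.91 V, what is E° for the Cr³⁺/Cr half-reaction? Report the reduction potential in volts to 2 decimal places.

−0.74 V

In the reaction as written the Pd²⁺/Pd couple is reduced (cathode) and Cr³⁺/Cr is oxidized (anode), so E°cell = E°(Pd²⁺/Pd) − E°(Cr³⁺/Cr).
E°(Cr³⁺/Cr) = E°(cathode) − E°cell = +0.91 − (+1.65) = −0.74 V.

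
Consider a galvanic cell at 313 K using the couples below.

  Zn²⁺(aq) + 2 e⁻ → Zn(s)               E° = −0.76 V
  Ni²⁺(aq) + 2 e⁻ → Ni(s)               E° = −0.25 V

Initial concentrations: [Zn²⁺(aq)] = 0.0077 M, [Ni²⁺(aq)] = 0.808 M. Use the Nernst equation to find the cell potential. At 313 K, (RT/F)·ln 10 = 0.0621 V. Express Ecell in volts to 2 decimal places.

Since E°(Ni²⁺/Ni) > E°(Zn²⁺/Zn), Ni²⁺/Ni serves as the cathode.
The standard potential is −0.25 − (−0.76) = +0.51 V and the balanced reaction transfers n = 2 electrons.
The balanced reaction is Ni²⁺(aq) + Zn(s) → Ni(s) + Zn²⁺(aq), so Q = [Zn²⁺(aq)] / [Ni²⁺(aq)] = 0.00953 and log Q = −2.021.
Applying E = E° − (RT ln10/nF)·log Q gives +0.51 − (0.0621/2)(−2.021) = +0.57 V.

+0.57 V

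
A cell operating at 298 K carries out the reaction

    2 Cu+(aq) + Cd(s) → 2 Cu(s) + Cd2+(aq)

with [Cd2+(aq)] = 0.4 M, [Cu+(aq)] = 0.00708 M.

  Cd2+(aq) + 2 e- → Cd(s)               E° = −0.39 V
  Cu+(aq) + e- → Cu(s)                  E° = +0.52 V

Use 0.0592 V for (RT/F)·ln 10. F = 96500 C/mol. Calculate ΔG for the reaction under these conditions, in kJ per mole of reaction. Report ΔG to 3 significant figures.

With Cu⁺/Cu reduced at the cathode, E°cell = +0.52 − (−0.39) = +0.91 V and n = 2.
The reaction quotient is [Cd2+(aq)] / [Cu+(aq)]^2 = 7.98×10^3; by Nernst, E = +0.91 − (0.0592/2)(3.902) = +0.7945 V.
ΔG = −nFE = −(2)(96500)(+0.7945) J/mol = −153 kJ/mol.

−153 kJ/mol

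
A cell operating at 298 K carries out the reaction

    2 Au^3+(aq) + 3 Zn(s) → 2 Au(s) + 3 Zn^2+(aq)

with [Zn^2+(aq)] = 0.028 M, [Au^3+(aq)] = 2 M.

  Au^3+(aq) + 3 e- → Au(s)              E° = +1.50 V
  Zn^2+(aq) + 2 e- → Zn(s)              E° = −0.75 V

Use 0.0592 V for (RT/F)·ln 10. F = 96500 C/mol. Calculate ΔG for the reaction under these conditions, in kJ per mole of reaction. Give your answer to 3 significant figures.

−1330 kJ/mol

With Au³⁺/Au reduced at the cathode, E°cell = +1.50 − (−0.75) = +2.25 V and n = 6.
The reaction quotient is [Zn^2+(aq)]^3 / [Au^3+(aq)]^2 = 5.49×10^−6; by Nernst, E = +2.25 − (0.0592/6)(−5.261) = +2.3019 V.
ΔG = −nFE = −(6)(96500)(+2.3019) J/mol = −1330 kJ/mol.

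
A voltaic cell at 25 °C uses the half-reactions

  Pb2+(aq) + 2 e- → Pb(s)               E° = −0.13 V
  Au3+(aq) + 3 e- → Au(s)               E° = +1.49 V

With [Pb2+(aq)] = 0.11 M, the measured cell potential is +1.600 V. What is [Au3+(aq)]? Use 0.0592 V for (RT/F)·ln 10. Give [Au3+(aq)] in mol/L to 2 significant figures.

Au³⁺/Au is the cathode (higher E°); E°cell = +1.49 − (−0.13) = +1.62 V with n = 6.
From the Nernst equation, log Q = n(E° − E)/0.0592 = 6·(+1.62 − (+1.600))/0.0592 = 2.027.
Balancing electrons gives 2 Au3+(aq) + 3 Pb(s) → 2 Au(s) + 3 Pb2+(aq); thus Q = [Pb2+(aq)]^3 / [Au3+(aq)]^2.
Solving for the unknown gives log [Au3+(aq)] = −2.451, so [Au3+(aq)] ≈ 0.0035 M.

0.0035 M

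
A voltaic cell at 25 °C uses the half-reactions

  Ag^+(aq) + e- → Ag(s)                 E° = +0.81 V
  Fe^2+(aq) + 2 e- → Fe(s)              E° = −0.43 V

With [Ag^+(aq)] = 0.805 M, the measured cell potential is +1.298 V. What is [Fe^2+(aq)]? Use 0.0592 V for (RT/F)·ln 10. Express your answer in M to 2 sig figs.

Ag⁺/Ag is the cathode (higher E°); E°cell = +0.81 − (−0.43) = +1.24 V with n = 2.
Since E = E° − (0.0592/n)·log Q, log Q = n(E° − E)/0.0592 = −1.959.
The balanced reaction is 2 Ag^+(aq) + Fe(s) → 2 Ag(s) + Fe^2+(aq), so Q = [Fe^2+(aq)] / [Ag^+(aq)]^2.
Solving for the unknown gives log [Fe^2+(aq)] = −2.147, so [Fe^2+(aq)] ≈ 0.0071 M.

0.0071 M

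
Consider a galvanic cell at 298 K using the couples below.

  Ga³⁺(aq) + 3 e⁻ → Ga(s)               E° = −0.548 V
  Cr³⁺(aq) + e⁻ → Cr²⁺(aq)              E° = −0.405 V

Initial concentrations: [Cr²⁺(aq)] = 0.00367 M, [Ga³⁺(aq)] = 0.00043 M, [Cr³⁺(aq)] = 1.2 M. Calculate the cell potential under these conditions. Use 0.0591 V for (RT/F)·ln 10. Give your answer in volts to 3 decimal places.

+0.358 V

Cr³⁺/Cr²⁺ is reduced (cathode, E° = −0.405 V) and Ga³⁺/Ga is oxidized (anode).
The standard potential is −0.405 − (−0.548) = +0.143 V and the balanced reaction transfers n = 3 electrons.
The balanced reaction is 3 Cr³⁺(aq) + Ga(s) → 3 Cr²⁺(aq) + Ga³⁺(aq), so Q = ([Cr²⁺(aq)]^3·[Ga³⁺(aq)]) / [Cr³⁺(aq)]^3 = 1.23×10^−11 and log Q = −10.910.
E = E° − (0.0591/n)·log Q = +0.143 − (0.0591/3)(−10.910) = +0.358 V.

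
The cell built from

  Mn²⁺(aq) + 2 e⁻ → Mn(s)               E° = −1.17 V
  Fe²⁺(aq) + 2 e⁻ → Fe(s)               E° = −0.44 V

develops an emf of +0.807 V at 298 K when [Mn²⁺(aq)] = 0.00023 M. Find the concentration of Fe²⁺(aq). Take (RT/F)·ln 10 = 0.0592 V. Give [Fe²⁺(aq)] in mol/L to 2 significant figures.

Fe²⁺/Fe is the cathode (higher E°); E°cell = −0.44 − (−1.17) = +0.73 V with n = 2.
Since E = E° − (0.0592/n)·log Q, log Q = n(E° − E)/0.0592 = −2.601.
Balancing electrons gives Fe²⁺(aq) + Mn(s) → Fe(s) + Mn²⁺(aq); thus Q = [Mn²⁺(aq)] / [Fe²⁺(aq)].
Substituting the known concentrations and solving, log [Fe²⁺(aq)] = −1.037 and [Fe²⁺(aq)] = 0.092 M.

0.092 M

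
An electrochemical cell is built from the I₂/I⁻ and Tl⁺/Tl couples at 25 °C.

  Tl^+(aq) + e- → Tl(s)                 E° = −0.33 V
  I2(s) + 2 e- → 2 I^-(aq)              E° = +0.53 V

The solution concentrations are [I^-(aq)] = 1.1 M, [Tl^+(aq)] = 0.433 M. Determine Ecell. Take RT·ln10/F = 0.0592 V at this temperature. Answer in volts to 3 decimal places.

+0.879 V

The I₂/I⁻ couple has the more positive E°, so it is the cathode; Tl⁺/Tl is the anode.
The standard potential is +0.53 − (−0.33) = +0.86 V and the balanced reaction transfers n = 2 electrons.
For the overall reaction I2(s) + 2 Tl(s) → 2 I^-(aq) + 2 Tl^+(aq), Q = [I^-(aq)]^2·[Tl^+(aq)]^2 = 0.227, giving log Q = −0.644.
E = E° − (0.0592/n)·log Q = +0.86 − (0.0592/2)(−0.644) = +0.879 V.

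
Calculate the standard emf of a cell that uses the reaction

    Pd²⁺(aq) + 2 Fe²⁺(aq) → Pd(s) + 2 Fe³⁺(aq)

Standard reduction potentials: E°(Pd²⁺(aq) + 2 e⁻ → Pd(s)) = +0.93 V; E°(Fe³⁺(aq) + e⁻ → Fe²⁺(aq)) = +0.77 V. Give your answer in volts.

+0.16 V

In the reaction as written, Pd²⁺(aq) is reduced (cathode) and Fe³⁺(aq) is produced by oxidation at the anode.
E°cell = E°(cathode) − E°(anode) = +0.93 − (+0.77) = +0.16 V.
The positive value indicates the reaction is spontaneous as written.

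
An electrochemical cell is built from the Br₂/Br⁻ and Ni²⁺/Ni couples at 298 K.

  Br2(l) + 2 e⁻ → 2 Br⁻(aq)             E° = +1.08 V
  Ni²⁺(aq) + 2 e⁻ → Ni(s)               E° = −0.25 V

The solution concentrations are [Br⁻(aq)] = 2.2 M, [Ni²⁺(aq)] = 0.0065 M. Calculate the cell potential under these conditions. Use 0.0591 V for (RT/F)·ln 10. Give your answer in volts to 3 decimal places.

+1.374 V

Br₂/Br⁻ is reduced (cathode, E° = +1.08 V) and Ni²⁺/Ni is oxidized (anode).
The standard potential is +1.08 − (−0.25) = +1.33 V and the balanced reaction transfers n = 2 electrons.
The balanced reaction is Br2(l) + Ni(s) → 2 Br⁻(aq) + Ni²⁺(aq), so Q = [Br⁻(aq)]^2·[Ni²⁺(aq)] = 0.0315 and log Q = −1.502.
By the Nernst equation, E = +1.33 − (0.0591/2)·(−1.502) = +1.374 V.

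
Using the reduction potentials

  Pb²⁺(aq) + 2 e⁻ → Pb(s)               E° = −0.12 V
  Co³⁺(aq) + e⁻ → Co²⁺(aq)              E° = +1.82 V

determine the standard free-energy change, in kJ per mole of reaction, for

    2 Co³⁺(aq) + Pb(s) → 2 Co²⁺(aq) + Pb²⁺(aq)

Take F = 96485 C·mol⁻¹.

In the reaction as written Co³⁺(aq) is reduced, so the Co³⁺/Co²⁺ couple is the cathode and Pb²⁺/Pb is the anode.
E°cell = +1.82 − (−0.12) = +1.94 V; balancing electrons gives n = 2.
ΔG° = −nFE°cell = −(2)(96485)(+1.94) J/mol = −374 kJ/mol.

−374 kJ/mol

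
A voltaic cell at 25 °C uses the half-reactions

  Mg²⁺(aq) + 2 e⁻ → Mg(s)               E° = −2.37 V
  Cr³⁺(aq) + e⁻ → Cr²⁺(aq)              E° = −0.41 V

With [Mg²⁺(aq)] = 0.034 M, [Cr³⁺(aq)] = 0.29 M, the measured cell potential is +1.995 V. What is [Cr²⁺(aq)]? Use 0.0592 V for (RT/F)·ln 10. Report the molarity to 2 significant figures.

Cr³⁺/Cr²⁺ is the cathode (higher E°); E°cell = −0.41 − (−2.37) = +1.96 V with n = 2.
From the Nernst equation, log Q = n(E° − E)/0.0592 = 2·(+1.96 − (+1.995))/0.0592 = −1.182.
Balancing electrons gives 2 Cr³⁺(aq) + Mg(s) → 2 Cr²⁺(aq) + Mg²⁺(aq); thus Q = ([Cr²⁺(aq)]^2·[Mg²⁺(aq)]) / [Cr³⁺(aq)]^2.
Isolating [Cr²⁺(aq)] in Q = 10^{−1.182} yields log [Cr²⁺(aq)] = −0.394, i.e. 0.40 M.

0.40 M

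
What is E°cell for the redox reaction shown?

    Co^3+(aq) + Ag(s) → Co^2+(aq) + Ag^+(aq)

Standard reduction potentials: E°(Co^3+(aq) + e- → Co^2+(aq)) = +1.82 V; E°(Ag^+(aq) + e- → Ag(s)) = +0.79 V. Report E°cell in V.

+1.03 V

Co^3+(aq) gains electrons, so the Co³⁺/Co²⁺ couple is the cathode; the Ag⁺/Ag couple is the anode.
E°cell = E°(cathode) − E°(anode) = +1.82 − (+0.79) = +1.03 V.
The positive value indicates the reaction is spontaneous as written.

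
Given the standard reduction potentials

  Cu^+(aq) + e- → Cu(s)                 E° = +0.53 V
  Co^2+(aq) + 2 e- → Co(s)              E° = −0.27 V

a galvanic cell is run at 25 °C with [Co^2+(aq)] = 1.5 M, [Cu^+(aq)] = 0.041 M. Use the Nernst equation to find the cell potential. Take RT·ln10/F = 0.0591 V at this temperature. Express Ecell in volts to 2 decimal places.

The Cu⁺/Cu couple has the more positive E°, so it is the cathode; Co²⁺/Co is the anode.
E°cell = +0.53 − (−0.27) = +0.80 V, with n = 2 electrons transferred.
Balancing gives 2 Cu^+(aq) + Co(s) → 2 Cu(s) + Co^2+(aq); hence Q = [Co^2+(aq)] / [Cu^+(aq)]^2 = 892 (log Q = 2.951).
E = E° − (0.0591/n)·log Q = +0.80 − (0.0591/2)(2.951) = +0.71 V.

+0.71 V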